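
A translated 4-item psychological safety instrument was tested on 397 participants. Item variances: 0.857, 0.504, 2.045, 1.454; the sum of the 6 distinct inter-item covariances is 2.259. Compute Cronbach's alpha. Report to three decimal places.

α = 0.642

sum of item variances = 0.857 + 0.504 + 2.045 + 1.454 = 4.860
Sum of distinct covariances = 2.259
Var(T) = sum of item variances + 2·Σcov = 4.860 + 2 × 2.259 = 9.378
α = (4/3)·(1 − 4.860/9.378) = 0.642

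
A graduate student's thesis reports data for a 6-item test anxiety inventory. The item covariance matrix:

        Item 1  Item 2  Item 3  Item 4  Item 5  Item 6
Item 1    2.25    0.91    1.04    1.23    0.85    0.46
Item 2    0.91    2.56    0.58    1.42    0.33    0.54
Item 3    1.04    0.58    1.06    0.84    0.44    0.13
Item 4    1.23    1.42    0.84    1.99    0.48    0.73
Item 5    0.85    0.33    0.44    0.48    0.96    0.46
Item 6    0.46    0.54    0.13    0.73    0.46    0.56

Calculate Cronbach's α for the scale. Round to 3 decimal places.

Cronbach's α = 0.828

Σσ²ᵢ = 2.25 + 2.56 + 1.06 + 1.99 + 0.96 + 0.56 = 9.38
Sum of the distinct covariances = 10.44
total variance = 9.38 + 2 × 10.44 = 30.26
α = (k/(k−1))·(1 − Σσ²ᵢ/total variance) = (6/5)·(1 − 9.38/30.26) = 0.828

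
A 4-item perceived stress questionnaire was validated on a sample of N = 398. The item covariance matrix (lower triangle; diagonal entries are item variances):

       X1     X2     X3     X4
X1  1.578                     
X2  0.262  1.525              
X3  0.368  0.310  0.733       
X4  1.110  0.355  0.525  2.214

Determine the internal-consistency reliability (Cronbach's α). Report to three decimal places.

sum of item variances = 1.578 + 1.525 + 0.733 + 2.214 = 6.050
Sum of off-diagonal covariances = 2.930
Var(T) = 6.050 + 2 × 2.930 = 11.910
α = (k/(k−1))·(1 − sum of item variances/Var(T)) = (4/3)·(1 − 6.050/11.910) = 0.656

Cronbach's α = 0.656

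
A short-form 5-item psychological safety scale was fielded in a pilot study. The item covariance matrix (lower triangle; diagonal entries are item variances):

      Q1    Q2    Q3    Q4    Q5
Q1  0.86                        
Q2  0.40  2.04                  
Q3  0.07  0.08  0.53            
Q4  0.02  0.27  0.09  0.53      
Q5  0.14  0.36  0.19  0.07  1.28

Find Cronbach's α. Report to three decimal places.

Σσ²ᵢ = 0.86 + 2.04 + 0.53 + 0.53 + 1.28 = 5.24
Sum of the distinct covariances = 1.69
σ²_T = 5.24 + 2 × 1.69 = 8.62
α = (k/(k−1))·(1 − Σσ²ᵢ/σ²_T) = (5/4)·(1 − 5.24/8.62) = 0.490

α = 0.490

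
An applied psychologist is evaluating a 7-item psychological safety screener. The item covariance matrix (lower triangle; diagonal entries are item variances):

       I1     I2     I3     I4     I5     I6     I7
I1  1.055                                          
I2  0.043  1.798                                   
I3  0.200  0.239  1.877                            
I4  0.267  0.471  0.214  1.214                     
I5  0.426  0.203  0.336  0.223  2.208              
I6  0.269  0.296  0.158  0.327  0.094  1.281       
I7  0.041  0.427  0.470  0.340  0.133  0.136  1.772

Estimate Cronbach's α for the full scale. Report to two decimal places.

Cronbach's α = 0.57

Σσ²ᵢ = 1.055 + 1.798 + 1.877 + 1.214 + 2.208 + 1.281 + 1.772 = 11.205
Sum of the distinct covariances = 5.313
Var(T) = 11.205 + 2 × 5.313 = 21.831
α = (k/(k−1))·(1 − Σσ²ᵢ/Var(T)) = (7/6)·(1 − 11.205/21.831) = 0.57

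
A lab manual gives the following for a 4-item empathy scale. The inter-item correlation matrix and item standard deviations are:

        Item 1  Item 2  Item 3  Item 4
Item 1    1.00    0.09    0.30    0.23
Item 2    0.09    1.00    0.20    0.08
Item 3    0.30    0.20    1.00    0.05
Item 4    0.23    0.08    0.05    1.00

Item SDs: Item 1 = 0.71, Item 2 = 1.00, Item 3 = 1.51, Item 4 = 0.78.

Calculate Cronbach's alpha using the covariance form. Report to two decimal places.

Cronbach's alpha = 0.40

Σσ²ᵢ = 0.71² + 1.00² + 1.51² + 0.78² = 4.3926
Covariances σ_ij = r_ij · s_i · s_j:
  σ(Item 1,Item 2) = 0.09 × 0.71 × 1.00 = 0.0639
  σ(Item 1,Item 3) = 0.30 × 0.71 × 1.51 = 0.3216
  σ(Item 1,Item 4) = 0.23 × 0.71 × 0.78 = 0.1274
  σ(Item 2,Item 3) = 0.20 × 1.00 × 1.51 = 0.3020
  σ(Item 2,Item 4) = 0.08 × 1.00 × 0.78 = 0.0624
  σ(Item 3,Item 4) = 0.05 × 1.51 × 0.78 = 0.0589
σ²_T = Σσ²ᵢ + 2·Σσ_ij = 4.3926 + 2 × 0.9362 = 6.2650
α = (4/3)·(1 − 4.3926/6.2650) = 0.40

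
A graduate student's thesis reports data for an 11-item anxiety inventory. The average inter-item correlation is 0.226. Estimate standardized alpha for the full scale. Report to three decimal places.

standardized alpha = 0.763

Standardized α = k·r̄ / (1 + (k−1)·r̄) = 11 × 0.226 / (1 + 10 × 0.226)
  = 2.4860 / 3.2600 = 0.763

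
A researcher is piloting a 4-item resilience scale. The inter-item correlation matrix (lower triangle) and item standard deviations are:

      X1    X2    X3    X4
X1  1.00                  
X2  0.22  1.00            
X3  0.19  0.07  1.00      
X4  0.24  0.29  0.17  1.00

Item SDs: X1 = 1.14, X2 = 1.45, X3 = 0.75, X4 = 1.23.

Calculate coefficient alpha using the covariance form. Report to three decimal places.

Σσ²ᵢ = 1.14² + 1.45² + 0.75² + 1.23² = 5.4775
Covariances σ_ij = r_ij · s_i · s_j:
  σ(X1,X2) = 0.22 × 1.14 × 1.45 = 0.3637
  σ(X1,X3) = 0.19 × 1.14 × 0.75 = 0.1624
  σ(X1,X4) = 0.24 × 1.14 × 1.23 = 0.3365
  σ(X2,X3) = 0.07 × 1.45 × 0.75 = 0.0761
  σ(X2,X4) = 0.29 × 1.45 × 1.23 = 0.5172
  σ(X3,X4) = 0.17 × 0.75 × 1.23 = 0.1568
σ²_T = Σσ²ᵢ + 2·Σσ_ij = 5.4775 + 2 × 1.6127 = 8.7029
α = (4/3)·(1 − 5.4775/8.7029) = 0.494

α = 0.494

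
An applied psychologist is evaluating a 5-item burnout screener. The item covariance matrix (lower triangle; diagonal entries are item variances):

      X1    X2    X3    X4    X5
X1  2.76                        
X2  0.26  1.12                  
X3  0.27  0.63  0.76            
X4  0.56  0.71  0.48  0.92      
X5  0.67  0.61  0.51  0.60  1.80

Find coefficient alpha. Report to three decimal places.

α = 0.738

Σσᵢ² = 2.76 + 1.12 + 0.76 + 0.92 + 1.80 = 7.36
Σ_{i<j} σ_ij = 5.30
total variance = 7.36 + 2 × 5.30 = 17.96
α = (k/(k−1))·(1 − Σσᵢ²/total variance) = (5/4)·(1 − 7.36/17.96) = 0.738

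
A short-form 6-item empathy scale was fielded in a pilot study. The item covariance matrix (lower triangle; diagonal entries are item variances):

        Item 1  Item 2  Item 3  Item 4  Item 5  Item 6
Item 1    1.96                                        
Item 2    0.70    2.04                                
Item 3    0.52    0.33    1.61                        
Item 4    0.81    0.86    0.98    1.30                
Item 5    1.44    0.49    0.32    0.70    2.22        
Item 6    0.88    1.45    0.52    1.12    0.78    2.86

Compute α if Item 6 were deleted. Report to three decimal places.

Remaining items: Item 1, Item 2, Item 3, Item 4, Item 5 (k = 5).
ΣVar(i) = 1.96 + 2.04 + 1.61 + 1.30 + 2.22 = 9.13
σ²_total = 9.13 + 2 × 7.15 = 23.43
α (item deleted) = (5/4)·(1 − 9.13/23.43) = 0.763

α = 0.763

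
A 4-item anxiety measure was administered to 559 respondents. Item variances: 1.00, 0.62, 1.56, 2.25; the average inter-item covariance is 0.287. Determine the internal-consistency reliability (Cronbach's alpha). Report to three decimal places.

sum of item variances = 1.00 + 0.62 + 1.56 + 2.25 = 5.43
Sum of the 6 distinct covariances = 6 × 0.287 = 1.722
total variance = sum of item variances + 2·Σcov = 5.43 + 2 × 1.722 = 8.874
α = (4/3)·(1 − 5.43/8.874) = 0.517

α = 0.517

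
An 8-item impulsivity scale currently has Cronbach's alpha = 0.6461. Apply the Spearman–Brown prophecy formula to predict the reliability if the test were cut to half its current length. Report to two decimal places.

predicted reliability = 0.48

Length factor m = 1/2
α' = m·α / (1 − (1−m)·α)
   = 1/2 × 0.6461 / (1 − (1 − 1/2) × 0.6461)
   = 0.3231 / 0.6769 = 0.48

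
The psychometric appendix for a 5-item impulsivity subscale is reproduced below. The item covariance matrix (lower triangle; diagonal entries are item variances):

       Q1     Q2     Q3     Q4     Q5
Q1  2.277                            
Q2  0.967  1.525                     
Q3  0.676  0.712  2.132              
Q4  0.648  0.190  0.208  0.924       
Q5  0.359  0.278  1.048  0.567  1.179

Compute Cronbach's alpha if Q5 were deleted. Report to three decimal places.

Cronbach's alpha = 0.664

Remaining items: Q1, Q2, Q3, Q4 (k = 4).
sum of item variances = 2.277 + 1.525 + 2.132 + 0.924 = 6.858
Var(T) = 6.858 + 2 × 3.401 = 13.660
α (item deleted) = (4/3)·(1 − 6.858/13.660) = 0.664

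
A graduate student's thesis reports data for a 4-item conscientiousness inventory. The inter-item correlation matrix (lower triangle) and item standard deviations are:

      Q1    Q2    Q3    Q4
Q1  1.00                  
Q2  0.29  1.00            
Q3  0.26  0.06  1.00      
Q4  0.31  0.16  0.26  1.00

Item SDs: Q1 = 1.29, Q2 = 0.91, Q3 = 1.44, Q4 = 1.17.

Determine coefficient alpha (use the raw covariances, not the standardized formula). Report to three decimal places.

Σσ²ᵢ = 1.29² + 0.91² + 1.44² + 1.17² = 5.9347
Covariances σ_ij = r_ij · s_i · s_j:
  σ(Q1,Q2) = 0.29 × 1.29 × 0.91 = 0.3404
  σ(Q1,Q3) = 0.26 × 1.29 × 1.44 = 0.4830
  σ(Q1,Q4) = 0.31 × 1.29 × 1.17 = 0.4679
  σ(Q2,Q3) = 0.06 × 0.91 × 1.44 = 0.0786
  σ(Q2,Q4) = 0.16 × 0.91 × 1.17 = 0.1704
  σ(Q3,Q4) = 0.26 × 1.44 × 1.17 = 0.4380
σ²_T = Σσ²ᵢ + 2·Σσ_ij = 5.9347 + 2 × 1.9783 = 9.8913
α = (4/3)·(1 − 5.9347/9.8913) = 0.533

α = 0.533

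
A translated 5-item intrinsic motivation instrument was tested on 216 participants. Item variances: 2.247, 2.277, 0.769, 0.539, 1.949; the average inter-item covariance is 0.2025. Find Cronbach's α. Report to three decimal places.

Σσᵢ² = 2.247 + 2.277 + 0.769 + 0.539 + 1.949 = 7.781
Sum of the 10 distinct covariances = 10 × 0.2025 = 2.0250
total variance = Σσᵢ² + 2·Σcov = 7.781 + 2 × 2.0250 = 11.8310
α = (5/4)·(1 − 7.781/11.8310) = 0.428

α = 0.428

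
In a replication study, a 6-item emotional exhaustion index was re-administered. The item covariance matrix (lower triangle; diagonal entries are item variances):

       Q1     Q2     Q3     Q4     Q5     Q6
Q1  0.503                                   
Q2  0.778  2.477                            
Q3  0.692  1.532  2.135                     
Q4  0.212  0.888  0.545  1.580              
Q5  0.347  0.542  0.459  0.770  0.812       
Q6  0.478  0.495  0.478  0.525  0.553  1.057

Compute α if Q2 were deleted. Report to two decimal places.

α = 0.78

Remaining items: Q1, Q3, Q4, Q5, Q6 (k = 5).
Σσ²ᵢ = 0.503 + 2.135 + 1.580 + 0.812 + 1.057 = 6.087
total variance = 6.087 + 2 × 5.059 = 16.205
α (item deleted) = (5/4)·(1 − 6.087/16.205) = 0.78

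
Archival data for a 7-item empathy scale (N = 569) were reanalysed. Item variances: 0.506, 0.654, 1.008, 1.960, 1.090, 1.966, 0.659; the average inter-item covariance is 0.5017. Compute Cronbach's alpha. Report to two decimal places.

Σσᵢ² = 0.506 + 0.654 + 1.008 + 1.960 + 1.090 + 1.966 + 0.659 = 7.843
Sum of the 21 distinct covariances = 21 × 0.5017 = 10.5357
Var(T) = Σσᵢ² + 2·Σcov = 7.843 + 2 × 10.5357 = 28.9144
α = (7/6)·(1 − 7.843/28.9144) = 0.85

Cronbach's alpha = 0.85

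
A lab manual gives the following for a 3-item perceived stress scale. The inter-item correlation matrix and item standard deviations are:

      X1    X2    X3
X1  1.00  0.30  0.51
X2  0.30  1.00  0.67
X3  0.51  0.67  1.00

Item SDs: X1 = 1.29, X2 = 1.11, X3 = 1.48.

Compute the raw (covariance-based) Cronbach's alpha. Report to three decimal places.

α = 0.744

Σσ²ᵢ = 1.29² + 1.11² + 1.48² = 5.0866
Covariances σ_ij = r_ij · s_i · s_j:
  σ(X1,X2) = 0.30 × 1.29 × 1.11 = 0.4296
  σ(X1,X3) = 0.51 × 1.29 × 1.48 = 0.9737
  σ(X2,X3) = 0.67 × 1.11 × 1.48 = 1.1007
σ²_T = Σσ²ᵢ + 2·Σσ_ij = 5.0866 + 2 × 2.5040 = 10.0946
α = (3/2)·(1 − 5.0866/10.0946) = 0.744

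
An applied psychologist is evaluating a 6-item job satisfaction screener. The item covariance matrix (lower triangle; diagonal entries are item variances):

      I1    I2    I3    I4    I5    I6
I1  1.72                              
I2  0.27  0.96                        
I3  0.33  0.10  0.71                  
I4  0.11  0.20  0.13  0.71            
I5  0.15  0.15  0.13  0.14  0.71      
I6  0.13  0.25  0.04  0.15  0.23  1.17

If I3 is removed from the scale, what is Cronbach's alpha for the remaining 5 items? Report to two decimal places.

Cronbach's alpha = 0.50

Remaining items: I1, I2, I4, I5, I6 (k = 5).
Σσᵢ² = 1.72 + 0.96 + 0.71 + 0.71 + 1.17 = 5.27
σ²_T = 5.27 + 2 × 1.78 = 8.83
α (item deleted) = (5/4)·(1 − 5.27/8.83) = 0.50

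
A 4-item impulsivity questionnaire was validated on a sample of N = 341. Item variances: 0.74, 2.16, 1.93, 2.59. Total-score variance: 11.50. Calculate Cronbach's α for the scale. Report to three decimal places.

Σσᵢ² = 0.74 + 2.16 + 1.93 + 2.59 = 7.42
α = (k/(k−1))·(1 − Σσᵢ²/Var(T)) = (4/3)·(1 − 7.42/11.50) = 0.473

Cronbach's α = 0.473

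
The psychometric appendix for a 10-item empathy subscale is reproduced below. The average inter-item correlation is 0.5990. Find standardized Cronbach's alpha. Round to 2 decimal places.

α = 0.94

Standardized α = k·r̄ / (1 + (k−1)·r̄) = 10 × 0.5990 / (1 + 9 × 0.5990)
  = 5.9900 / 6.3910 = 0.94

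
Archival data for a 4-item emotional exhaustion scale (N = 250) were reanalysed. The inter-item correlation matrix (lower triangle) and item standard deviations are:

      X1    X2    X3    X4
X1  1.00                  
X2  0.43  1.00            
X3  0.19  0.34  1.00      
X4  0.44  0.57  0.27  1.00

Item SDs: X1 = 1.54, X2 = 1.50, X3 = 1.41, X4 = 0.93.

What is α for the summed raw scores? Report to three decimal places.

Σσ²ᵢ = 1.54² + 1.50² + 1.41² + 0.93² = 7.4746
Covariances σ_ij = r_ij · s_i · s_j:
  σ(X1,X2) = 0.43 × 1.54 × 1.50 = 0.9933
  σ(X1,X3) = 0.19 × 1.54 × 1.41 = 0.4126
  σ(X1,X4) = 0.44 × 1.54 × 0.93 = 0.6302
  σ(X2,X3) = 0.34 × 1.50 × 1.41 = 0.7191
  σ(X2,X4) = 0.57 × 1.50 × 0.93 = 0.7952
  σ(X3,X4) = 0.27 × 1.41 × 0.93 = 0.3541
σ²_T = Σσ²ᵢ + 2·Σσ_ij = 7.4746 + 2 × 3.9045 = 15.2836
α = (4/3)·(1 − 7.4746/15.2836) = 0.681

α = 0.681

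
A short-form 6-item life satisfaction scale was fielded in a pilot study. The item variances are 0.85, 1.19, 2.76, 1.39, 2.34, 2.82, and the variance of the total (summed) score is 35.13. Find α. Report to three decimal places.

α = 0.812

ΣVar(i) = 0.85 + 1.19 + 2.76 + 1.39 + 2.34 + 2.82 = 11.35
α = (k/(k−1))·(1 − ΣVar(i)/σ²_total) = (6/5)·(1 − 11.35/35.13) = 0.812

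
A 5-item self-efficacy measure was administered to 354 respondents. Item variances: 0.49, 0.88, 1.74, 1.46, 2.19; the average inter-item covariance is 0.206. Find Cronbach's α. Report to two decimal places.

α = 0.47

Σσᵢ² = 0.49 + 0.88 + 1.74 + 1.46 + 2.19 = 6.76
Sum of the 10 distinct covariances = 10 × 0.206 = 2.060
Var(T) = Σσᵢ² + 2·Σcov = 6.76 + 2 × 2.060 = 10.880
α = (5/4)·(1 − 6.76/10.880) = 0.47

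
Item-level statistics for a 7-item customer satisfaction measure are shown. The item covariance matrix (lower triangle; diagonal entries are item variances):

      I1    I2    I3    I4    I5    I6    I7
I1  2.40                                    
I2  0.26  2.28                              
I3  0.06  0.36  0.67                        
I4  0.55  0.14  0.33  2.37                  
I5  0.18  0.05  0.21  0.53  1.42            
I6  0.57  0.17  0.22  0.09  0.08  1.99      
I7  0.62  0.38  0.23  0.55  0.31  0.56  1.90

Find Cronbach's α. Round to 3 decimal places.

Σσ²ᵢ = 2.40 + 2.28 + 0.67 + 2.37 + 1.42 + 1.99 + 1.90 = 13.03
Sum of off-diagonal covariances = 6.45
σ²_T = 13.03 + 2 × 6.45 = 25.93
α = (k/(k−1))·(1 − Σσ²ᵢ/σ²_T) = (7/6)·(1 − 13.03/25.93) = 0.580

Cronbach's α = 0.580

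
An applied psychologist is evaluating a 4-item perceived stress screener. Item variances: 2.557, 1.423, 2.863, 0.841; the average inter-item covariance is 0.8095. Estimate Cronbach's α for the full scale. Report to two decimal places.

α = 0.74

sum of item variances = 2.557 + 1.423 + 2.863 + 0.841 = 7.684
Sum of the 6 distinct covariances = 6 × 0.8095 = 4.8570
Var(T) = sum of item variances + 2·Σcov = 7.684 + 2 × 4.8570 = 17.3980
α = (4/3)·(1 − 7.684/17.3980) = 0.74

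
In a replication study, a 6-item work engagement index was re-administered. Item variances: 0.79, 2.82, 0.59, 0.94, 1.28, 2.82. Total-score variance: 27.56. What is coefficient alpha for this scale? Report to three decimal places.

α = 0.798

Σσ²ᵢ = 0.79 + 2.82 + 0.59 + 0.94 + 1.28 + 2.82 = 9.24
α = (k/(k−1))·(1 − Σσ²ᵢ/σ²_T) = (6/5)·(1 − 9.24/27.56) = 0.798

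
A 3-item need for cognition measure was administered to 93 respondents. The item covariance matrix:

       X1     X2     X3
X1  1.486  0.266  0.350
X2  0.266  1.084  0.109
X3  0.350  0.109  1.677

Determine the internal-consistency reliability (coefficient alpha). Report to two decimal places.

coefficient alpha = 0.38

sum of item variances = 1.486 + 1.084 + 1.677 = 4.247
Sum of the distinct covariances = 0.725
Var(T) = 4.247 + 2 × 0.725 = 5.697
α = (k/(k−1))·(1 − sum of item variances/Var(T)) = (3/2)·(1 − 4.247/5.697) = 0.38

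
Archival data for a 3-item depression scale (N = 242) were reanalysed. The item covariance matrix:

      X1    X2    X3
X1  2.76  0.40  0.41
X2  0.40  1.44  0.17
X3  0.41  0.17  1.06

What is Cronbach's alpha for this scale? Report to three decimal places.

Cronbach's alpha = 0.407

sum of item variances = 2.76 + 1.44 + 1.06 = 5.26
Sum of off-diagonal covariances = 0.98
total variance = 5.26 + 2 × 0.98 = 7.22
α = (k/(k−1))·(1 − sum of item variances/total variance) = (3/2)·(1 − 5.26/7.22) = 0.407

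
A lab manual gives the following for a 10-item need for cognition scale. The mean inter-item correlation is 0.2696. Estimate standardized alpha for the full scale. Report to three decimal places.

Standardized α = k·r̄ / (1 + (k−1)·r̄) = 10 × 0.2696 / (1 + 9 × 0.2696)
  = 2.6960 / 3.4264 = 0.787

standardized alpha = 0.787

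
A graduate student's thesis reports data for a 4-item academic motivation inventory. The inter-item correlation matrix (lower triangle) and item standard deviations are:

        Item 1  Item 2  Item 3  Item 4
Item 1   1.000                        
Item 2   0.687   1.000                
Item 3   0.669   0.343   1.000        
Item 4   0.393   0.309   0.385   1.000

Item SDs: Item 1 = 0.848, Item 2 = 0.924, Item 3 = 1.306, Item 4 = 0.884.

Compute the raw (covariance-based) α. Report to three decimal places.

Σσ²ᵢ = 0.848² + 0.924² + 1.306² + 0.884² = 4.0600
Covariances σ_ij = r_ij · s_i · s_j:
  σ(Item 1,Item 2) = 0.687 × 0.848 × 0.924 = 0.5383
  σ(Item 1,Item 3) = 0.669 × 0.848 × 1.306 = 0.7409
  σ(Item 1,Item 4) = 0.393 × 0.848 × 0.884 = 0.2946
  σ(Item 2,Item 3) = 0.343 × 0.924 × 1.306 = 0.4139
  σ(Item 2,Item 4) = 0.309 × 0.924 × 0.884 = 0.2524
  σ(Item 3,Item 4) = 0.385 × 1.306 × 0.884 = 0.4445
σ²_T = Σσ²ᵢ + 2·Σσ_ij = 4.0600 + 2 × 2.6846 = 9.4292
α = (4/3)·(1 − 4.0600/9.4292) = 0.759

α = 0.759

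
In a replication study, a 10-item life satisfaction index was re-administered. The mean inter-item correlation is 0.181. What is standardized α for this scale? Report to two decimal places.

standardized α = 0.69

Standardized α = k·r̄ / (1 + (k−1)·r̄) = 10 × 0.181 / (1 + 9 × 0.181)
  = 1.8100 / 2.6290 = 0.69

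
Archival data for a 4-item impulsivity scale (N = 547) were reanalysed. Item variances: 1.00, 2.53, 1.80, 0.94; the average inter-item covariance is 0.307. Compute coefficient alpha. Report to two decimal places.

α = 0.49

ΣVar(i) = 1.00 + 2.53 + 1.80 + 0.94 = 6.27
Sum of the 6 distinct covariances = 6 × 0.307 = 1.842
Var(T) = ΣVar(i) + 2·Σcov = 6.27 + 2 × 1.842 = 9.954
α = (4/3)·(1 − 6.27/9.954) = 0.49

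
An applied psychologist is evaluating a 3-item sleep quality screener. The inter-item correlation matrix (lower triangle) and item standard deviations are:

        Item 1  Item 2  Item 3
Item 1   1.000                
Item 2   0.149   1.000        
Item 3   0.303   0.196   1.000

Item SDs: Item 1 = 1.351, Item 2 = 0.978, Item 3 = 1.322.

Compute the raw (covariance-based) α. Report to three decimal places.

α = 0.457

Σσ²ᵢ = 1.351² + 0.978² + 1.322² = 4.5294
Covariances σ_ij = r_ij · s_i · s_j:
  σ(Item 1,Item 2) = 0.149 × 1.351 × 0.978 = 0.1969
  σ(Item 1,Item 3) = 0.303 × 1.351 × 1.322 = 0.5412
  σ(Item 2,Item 3) = 0.196 × 0.978 × 1.322 = 0.2534
σ²_T = Σσ²ᵢ + 2·Σσ_ij = 4.5294 + 2 × 0.9915 = 6.5124
α = (3/2)·(1 − 4.5294/6.5124) = 0.457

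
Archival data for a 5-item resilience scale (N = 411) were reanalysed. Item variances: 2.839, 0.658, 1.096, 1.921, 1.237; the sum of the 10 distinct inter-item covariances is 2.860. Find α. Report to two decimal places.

α = 0.53

Σσᵢ² = 2.839 + 0.658 + 1.096 + 1.921 + 1.237 = 7.751
Sum of distinct covariances = 2.860
σ²_total = Σσᵢ² + 2·Σcov = 7.751 + 2 × 2.860 = 13.471
α = (5/4)·(1 − 7.751/13.471) = 0.53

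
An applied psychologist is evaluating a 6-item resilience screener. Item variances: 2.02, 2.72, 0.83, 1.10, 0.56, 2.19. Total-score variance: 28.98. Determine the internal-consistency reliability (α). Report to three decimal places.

Σσᵢ² = 2.02 + 2.72 + 0.83 + 1.10 + 0.56 + 2.19 = 9.42
α = (k/(k−1))·(1 − Σσᵢ²/Var(T)) = (6/5)·(1 − 9.42/28.98) = 0.810

α = 0.810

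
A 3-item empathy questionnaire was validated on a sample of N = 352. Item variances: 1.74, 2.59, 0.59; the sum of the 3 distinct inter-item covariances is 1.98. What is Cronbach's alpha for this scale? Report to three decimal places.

Cronbach's alpha = 0.669

sum of item variances = 1.74 + 2.59 + 0.59 = 4.92
Sum of distinct covariances = 1.98
σ²_T = sum of item variances + 2·Σcov = 4.92 + 2 × 1.98 = 8.88
α = (3/2)·(1 − 4.92/8.88) = 0.669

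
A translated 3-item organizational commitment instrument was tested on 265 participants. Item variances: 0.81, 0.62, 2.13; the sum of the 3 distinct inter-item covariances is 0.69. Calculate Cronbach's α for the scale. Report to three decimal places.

Cronbach's α = 0.419

sum of item variances = 0.81 + 0.62 + 2.13 = 3.56
Sum of distinct covariances = 0.69
total variance = sum of item variances + 2·Σcov = 3.56 + 2 × 0.69 = 4.94
α = (3/2)·(1 − 3.56/4.94) = 0.419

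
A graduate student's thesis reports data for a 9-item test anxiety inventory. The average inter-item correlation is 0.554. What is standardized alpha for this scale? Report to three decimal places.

Standardized α = k·r̄ / (1 + (k−1)·r̄) = 9 × 0.554 / (1 + 8 × 0.554)
  = 4.9860 / 5.4320 = 0.918

standardized alpha = 0.918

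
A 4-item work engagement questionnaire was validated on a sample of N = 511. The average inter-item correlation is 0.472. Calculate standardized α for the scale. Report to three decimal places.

Standardized α = k·r̄ / (1 + (k−1)·r̄) = 4 × 0.472 / (1 + 3 × 0.472)
  = 1.8880 / 2.4160 = 0.781

α = 0.781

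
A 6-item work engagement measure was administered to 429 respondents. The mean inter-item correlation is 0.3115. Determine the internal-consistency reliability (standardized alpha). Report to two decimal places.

Standardized α = k·r̄ / (1 + (k−1)·r̄) = 6 × 0.3115 / (1 + 5 × 0.3115)
  = 1.8690 / 2.5575 = 0.73

α = 0.73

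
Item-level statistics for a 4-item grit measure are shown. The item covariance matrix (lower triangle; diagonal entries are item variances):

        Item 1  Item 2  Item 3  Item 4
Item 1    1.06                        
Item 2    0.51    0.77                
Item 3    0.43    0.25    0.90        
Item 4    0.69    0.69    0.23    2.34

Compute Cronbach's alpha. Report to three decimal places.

α = 0.700

Σσᵢ² = 1.06 + 0.77 + 0.90 + 2.34 = 5.07
Σ_{i<j} σ_ij = 2.80
total variance = 5.07 + 2 × 2.80 = 10.67
α = (k/(k−1))·(1 − Σσᵢ²/total variance) = (4/3)·(1 − 5.07/10.67) = 0.700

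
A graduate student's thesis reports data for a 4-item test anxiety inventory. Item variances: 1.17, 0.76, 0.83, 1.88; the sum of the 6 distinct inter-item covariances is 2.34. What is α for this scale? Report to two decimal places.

Σσ²ᵢ = 1.17 + 0.76 + 0.83 + 1.88 = 4.64
Sum of distinct covariances = 2.34
total variance = Σσ²ᵢ + 2·Σcov = 4.64 + 2 × 2.34 = 9.32
α = (4/3)·(1 − 4.64/9.32) = 0.67

α = 0.67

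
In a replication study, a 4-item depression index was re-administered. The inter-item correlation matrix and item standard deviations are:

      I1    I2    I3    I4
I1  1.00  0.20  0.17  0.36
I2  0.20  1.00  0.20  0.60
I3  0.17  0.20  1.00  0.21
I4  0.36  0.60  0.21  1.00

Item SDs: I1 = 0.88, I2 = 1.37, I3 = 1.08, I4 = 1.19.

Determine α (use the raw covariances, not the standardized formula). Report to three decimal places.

α = 0.627

Σσ²ᵢ = 0.88² + 1.37² + 1.08² + 1.19² = 5.2338
Covariances σ_ij = r_ij · s_i · s_j:
  σ(I1,I2) = 0.20 × 0.88 × 1.37 = 0.2411
  σ(I1,I3) = 0.17 × 0.88 × 1.08 = 0.1616
  σ(I1,I4) = 0.36 × 0.88 × 1.19 = 0.3770
  σ(I2,I3) = 0.20 × 1.37 × 1.08 = 0.2959
  σ(I2,I4) = 0.60 × 1.37 × 1.19 = 0.9782
  σ(I3,I4) = 0.21 × 1.08 × 1.19 = 0.2699
σ²_T = Σσ²ᵢ + 2·Σσ_ij = 5.2338 + 2 × 2.3237 = 9.8812
α = (4/3)·(1 − 5.2338/9.8812) = 0.627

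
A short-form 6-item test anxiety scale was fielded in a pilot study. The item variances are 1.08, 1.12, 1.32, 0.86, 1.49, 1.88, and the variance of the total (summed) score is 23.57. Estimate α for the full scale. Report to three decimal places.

α = 0.805

Σσᵢ² = 1.08 + 1.12 + 1.32 + 0.86 + 1.49 + 1.88 = 7.75
α = (k/(k−1))·(1 − Σσᵢ²/σ²_T) = (6/5)·(1 − 7.75/23.57) = 0.805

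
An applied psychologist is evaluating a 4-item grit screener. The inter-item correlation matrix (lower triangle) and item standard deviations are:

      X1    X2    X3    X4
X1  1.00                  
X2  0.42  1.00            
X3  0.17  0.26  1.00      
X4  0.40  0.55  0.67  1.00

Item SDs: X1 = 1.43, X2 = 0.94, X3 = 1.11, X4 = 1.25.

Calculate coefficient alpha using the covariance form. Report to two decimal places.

Σσ²ᵢ = 1.43² + 0.94² + 1.11² + 1.25² = 5.7231
Covariances σ_ij = r_ij · s_i · s_j:
  σ(X1,X2) = 0.42 × 1.43 × 0.94 = 0.5646
  σ(X1,X3) = 0.17 × 1.43 × 1.11 = 0.2698
  σ(X1,X4) = 0.40 × 1.43 × 1.25 = 0.7150
  σ(X2,X3) = 0.26 × 0.94 × 1.11 = 0.2713
  σ(X2,X4) = 0.55 × 0.94 × 1.25 = 0.6462
  σ(X3,X4) = 0.67 × 1.11 × 1.25 = 0.9296
σ²_T = Σσ²ᵢ + 2·Σσ_ij = 5.7231 + 2 × 3.3965 = 12.5161
α = (4/3)·(1 − 5.7231/12.5161) = 0.72

coefficient alpha = 0.72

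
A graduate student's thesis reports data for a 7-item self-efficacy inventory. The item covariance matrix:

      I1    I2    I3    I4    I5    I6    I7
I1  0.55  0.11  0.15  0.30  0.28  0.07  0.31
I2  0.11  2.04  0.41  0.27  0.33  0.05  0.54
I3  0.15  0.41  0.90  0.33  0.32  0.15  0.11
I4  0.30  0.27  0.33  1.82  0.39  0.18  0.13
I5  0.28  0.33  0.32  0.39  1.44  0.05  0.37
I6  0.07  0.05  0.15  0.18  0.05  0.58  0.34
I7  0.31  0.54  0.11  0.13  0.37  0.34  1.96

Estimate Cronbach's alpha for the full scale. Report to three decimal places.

Σσᵢ² = 0.55 + 2.04 + 0.90 + 1.82 + 1.44 + 0.58 + 1.96 = 9.29
Σ_{i<j} σ_ij = 5.19
σ²_T = 9.29 + 2 × 5.19 = 19.67
α = (k/(k−1))·(1 − Σσᵢ²/σ²_T) = (7/6)·(1 − 9.29/19.67) = 0.616

α = 0.616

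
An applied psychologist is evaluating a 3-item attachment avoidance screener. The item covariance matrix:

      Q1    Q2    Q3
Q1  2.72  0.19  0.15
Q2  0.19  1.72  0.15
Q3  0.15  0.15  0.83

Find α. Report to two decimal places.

α = 0.24

ΣVar(i) = 2.72 + 1.72 + 0.83 = 5.27
Sum of off-diagonal covariances = 0.49
σ²_total = 5.27 + 2 × 0.49 = 6.25
α = (k/(k−1))·(1 − ΣVar(i)/σ²_total) = (3/2)·(1 − 5.27/6.25) = 0.24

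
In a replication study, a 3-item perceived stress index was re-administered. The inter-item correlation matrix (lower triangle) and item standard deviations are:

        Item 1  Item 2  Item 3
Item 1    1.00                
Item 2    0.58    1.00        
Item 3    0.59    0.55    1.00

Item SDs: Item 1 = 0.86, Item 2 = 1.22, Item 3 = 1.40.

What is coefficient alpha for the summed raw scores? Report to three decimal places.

Σσ²ᵢ = 0.86² + 1.22² + 1.40² = 4.1880
Covariances σ_ij = r_ij · s_i · s_j:
  σ(Item 1,Item 2) = 0.58 × 0.86 × 1.22 = 0.6085
  σ(Item 1,Item 3) = 0.59 × 0.86 × 1.40 = 0.7104
  σ(Item 2,Item 3) = 0.55 × 1.22 × 1.40 = 0.9394
σ²_T = Σσ²ᵢ + 2·Σσ_ij = 4.1880 + 2 × 2.2583 = 8.7046
α = (3/2)·(1 − 4.1880/8.7046) = 0.778

α = 0.778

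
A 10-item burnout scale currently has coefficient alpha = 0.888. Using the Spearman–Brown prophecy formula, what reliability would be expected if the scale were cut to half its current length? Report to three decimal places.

predicted reliability = 0.799

Length factor m = 1/2
α' = m·α / (1 − (1−m)·α)
   = 1/2 × 0.888 / (1 − (1 − 1/2) × 0.888)
   = 0.4440 / 0.5560 = 0.799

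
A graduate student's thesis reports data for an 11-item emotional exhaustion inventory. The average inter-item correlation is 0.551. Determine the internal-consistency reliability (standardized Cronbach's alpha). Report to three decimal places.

standardized Cronbach's alpha = 0.931

Standardized α = k·r̄ / (1 + (k−1)·r̄) = 11 × 0.551 / (1 + 10 × 0.551)
  = 6.0610 / 6.5100 = 0.931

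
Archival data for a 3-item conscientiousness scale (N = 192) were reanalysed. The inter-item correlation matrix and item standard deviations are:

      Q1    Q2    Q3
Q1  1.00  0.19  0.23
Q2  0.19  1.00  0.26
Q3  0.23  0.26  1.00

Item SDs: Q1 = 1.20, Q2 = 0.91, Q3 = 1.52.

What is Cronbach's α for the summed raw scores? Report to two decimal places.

Cronbach's α = 0.45

Σσ²ᵢ = 1.20² + 0.91² + 1.52² = 4.5785
Covariances σ_ij = r_ij · s_i · s_j:
  σ(Q1,Q2) = 0.19 × 1.20 × 0.91 = 0.2075
  σ(Q1,Q3) = 0.23 × 1.20 × 1.52 = 0.4195
  σ(Q2,Q3) = 0.26 × 0.91 × 1.52 = 0.3596
σ²_T = Σσ²ᵢ + 2·Σσ_ij = 4.5785 + 2 × 0.9866 = 6.5517
α = (3/2)·(1 − 4.5785/6.5517) = 0.45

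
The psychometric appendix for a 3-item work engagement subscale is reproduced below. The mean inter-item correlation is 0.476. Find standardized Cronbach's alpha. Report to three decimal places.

α = 0.732

Standardized α = k·r̄ / (1 + (k−1)·r̄) = 3 × 0.476 / (1 + 2 × 0.476)
  = 1.4280 / 1.9520 = 0.732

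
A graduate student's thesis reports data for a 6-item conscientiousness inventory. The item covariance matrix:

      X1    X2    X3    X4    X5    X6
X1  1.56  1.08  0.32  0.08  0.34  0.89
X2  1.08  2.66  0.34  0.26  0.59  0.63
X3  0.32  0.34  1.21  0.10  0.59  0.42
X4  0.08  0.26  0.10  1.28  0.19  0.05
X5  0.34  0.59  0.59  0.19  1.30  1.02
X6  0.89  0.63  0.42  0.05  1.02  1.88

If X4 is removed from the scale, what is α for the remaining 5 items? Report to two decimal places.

Remaining items: X1, X2, X3, X5, X6 (k = 5).
Σσᵢ² = 1.56 + 2.66 + 1.21 + 1.30 + 1.88 = 8.61
Var(T) = 8.61 + 2 × 6.22 = 21.05
α (item deleted) = (5/4)·(1 − 8.61/21.05) = 0.74

α = 0.74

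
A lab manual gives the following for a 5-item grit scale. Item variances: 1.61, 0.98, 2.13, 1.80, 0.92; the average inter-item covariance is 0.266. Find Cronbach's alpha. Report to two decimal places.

sum of item variances = 1.61 + 0.98 + 2.13 + 1.80 + 0.92 = 7.44
Sum of the 10 distinct covariances = 10 × 0.266 = 2.660
σ²_total = sum of item variances + 2·Σcov = 7.44 + 2 × 2.660 = 12.760
α = (5/4)·(1 − 7.44/12.760) = 0.52

Cronbach's alpha = 0.52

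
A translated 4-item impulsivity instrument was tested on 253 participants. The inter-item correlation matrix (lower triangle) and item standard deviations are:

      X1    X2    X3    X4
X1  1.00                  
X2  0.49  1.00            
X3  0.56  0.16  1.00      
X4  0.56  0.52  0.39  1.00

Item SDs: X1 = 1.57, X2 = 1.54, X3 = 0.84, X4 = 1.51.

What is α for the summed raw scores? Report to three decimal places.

α = 0.759

Σσ²ᵢ = 1.57² + 1.54² + 0.84² + 1.51² = 7.8222
Covariances σ_ij = r_ij · s_i · s_j:
  σ(X1,X2) = 0.49 × 1.57 × 1.54 = 1.1847
  σ(X1,X3) = 0.56 × 1.57 × 0.84 = 0.7385
  σ(X1,X4) = 0.56 × 1.57 × 1.51 = 1.3276
  σ(X2,X3) = 0.16 × 1.54 × 0.84 = 0.2070
  σ(X2,X4) = 0.52 × 1.54 × 1.51 = 1.2092
  σ(X3,X4) = 0.39 × 0.84 × 1.51 = 0.4947
σ²_T = Σσ²ᵢ + 2·Σσ_ij = 7.8222 + 2 × 5.1617 = 18.1456
α = (4/3)·(1 − 7.8222/18.1456) = 0.759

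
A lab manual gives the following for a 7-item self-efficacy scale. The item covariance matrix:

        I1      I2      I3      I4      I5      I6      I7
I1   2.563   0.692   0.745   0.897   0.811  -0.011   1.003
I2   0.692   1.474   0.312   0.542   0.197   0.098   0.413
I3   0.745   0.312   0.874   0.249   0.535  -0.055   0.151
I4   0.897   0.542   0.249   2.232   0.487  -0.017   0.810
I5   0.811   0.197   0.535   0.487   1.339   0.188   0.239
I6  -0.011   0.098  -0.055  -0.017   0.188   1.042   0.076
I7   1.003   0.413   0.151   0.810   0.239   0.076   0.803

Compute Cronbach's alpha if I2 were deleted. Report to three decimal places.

Remaining items: I1, I3, I4, I5, I6, I7 (k = 6).
sum of item variances = 2.563 + 0.874 + 2.232 + 1.339 + 1.042 + 0.803 = 8.853
total variance = 8.853 + 2 × 6.108 = 21.069
α (item deleted) = (6/5)·(1 − 8.853/21.069) = 0.696

Cronbach's alpha = 0.696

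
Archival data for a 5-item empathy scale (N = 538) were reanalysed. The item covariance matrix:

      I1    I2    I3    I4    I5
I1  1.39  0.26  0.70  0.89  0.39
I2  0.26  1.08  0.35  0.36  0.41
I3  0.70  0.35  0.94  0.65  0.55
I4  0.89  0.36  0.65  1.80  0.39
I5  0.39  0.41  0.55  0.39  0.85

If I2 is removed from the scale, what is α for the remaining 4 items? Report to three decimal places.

α = 0.785

Remaining items: I1, I3, I4, I5 (k = 4).
Σσᵢ² = 1.39 + 0.94 + 1.80 + 0.85 = 4.98
Var(T) = 4.98 + 2 × 3.57 = 12.12
α (item deleted) = (4/3)·(1 − 4.98/12.12) = 0.785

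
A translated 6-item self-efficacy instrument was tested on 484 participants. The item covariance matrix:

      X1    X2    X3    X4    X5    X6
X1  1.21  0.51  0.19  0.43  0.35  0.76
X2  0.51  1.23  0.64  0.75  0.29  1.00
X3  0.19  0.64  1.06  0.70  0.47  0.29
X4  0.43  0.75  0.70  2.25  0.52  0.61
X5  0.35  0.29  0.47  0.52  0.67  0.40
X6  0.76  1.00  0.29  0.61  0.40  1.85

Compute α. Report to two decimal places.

Σσᵢ² = 1.21 + 1.23 + 1.06 + 2.25 + 0.67 + 1.85 = 8.27
Σ_{i<j} σ_ij = 7.91
σ²_T = 8.27 + 2 × 7.91 = 24.09
α = (k/(k−1))·(1 − Σσᵢ²/σ²_T) = (6/5)·(1 − 8.27/24.09) = 0.79

α = 0.79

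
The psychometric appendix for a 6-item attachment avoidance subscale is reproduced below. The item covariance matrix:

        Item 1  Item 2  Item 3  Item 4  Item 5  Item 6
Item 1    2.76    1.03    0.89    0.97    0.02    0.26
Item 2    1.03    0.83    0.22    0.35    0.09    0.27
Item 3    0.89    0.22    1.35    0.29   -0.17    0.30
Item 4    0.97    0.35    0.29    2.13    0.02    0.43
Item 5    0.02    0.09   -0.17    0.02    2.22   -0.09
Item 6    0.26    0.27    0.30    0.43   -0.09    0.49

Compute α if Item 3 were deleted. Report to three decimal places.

α = 0.554

Remaining items: Item 1, Item 2, Item 4, Item 5, Item 6 (k = 5).
ΣVar(i) = 2.76 + 0.83 + 2.13 + 2.22 + 0.49 = 8.43
σ²_T = 8.43 + 2 × 3.35 = 15.13
α (item deleted) = (5/4)·(1 − 8.43/15.13) = 0.554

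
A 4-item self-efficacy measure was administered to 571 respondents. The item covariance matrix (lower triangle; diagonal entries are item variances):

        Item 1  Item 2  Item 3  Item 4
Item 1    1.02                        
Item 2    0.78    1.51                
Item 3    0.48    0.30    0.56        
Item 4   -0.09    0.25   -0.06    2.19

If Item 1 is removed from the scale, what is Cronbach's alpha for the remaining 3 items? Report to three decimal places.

Remaining items: Item 2, Item 3, Item 4 (k = 3).
Σσ²ᵢ = 1.51 + 0.56 + 2.19 = 4.26
Var(T) = 4.26 + 2 × 0.49 = 5.24
α (item deleted) = (3/2)·(1 − 4.26/5.24) = 0.281

Cronbach's alpha = 0.281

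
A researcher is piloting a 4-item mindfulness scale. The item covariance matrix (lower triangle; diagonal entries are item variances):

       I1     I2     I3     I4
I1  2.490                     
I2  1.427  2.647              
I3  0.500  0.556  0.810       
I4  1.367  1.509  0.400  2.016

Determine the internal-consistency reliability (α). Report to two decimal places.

α = 0.79

ΣVar(i) = 2.490 + 2.647 + 0.810 + 2.016 = 7.963
Σ_{i<j} σ_ij = 5.759
σ²_T = 7.963 + 2 × 5.759 = 19.481
α = (k/(k−1))·(1 − ΣVar(i)/σ²_T) = (4/3)·(1 − 7.963/19.481) = 0.79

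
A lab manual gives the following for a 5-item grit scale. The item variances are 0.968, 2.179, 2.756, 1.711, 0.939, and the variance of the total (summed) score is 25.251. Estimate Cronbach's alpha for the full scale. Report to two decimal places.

Σσ²ᵢ = 0.968 + 2.179 + 2.756 + 1.711 + 0.939 = 8.553
α = (k/(k−1))·(1 − Σσ²ᵢ/Var(T)) = (5/4)·(1 − 8.553/25.251) = 0.83

α = 0.83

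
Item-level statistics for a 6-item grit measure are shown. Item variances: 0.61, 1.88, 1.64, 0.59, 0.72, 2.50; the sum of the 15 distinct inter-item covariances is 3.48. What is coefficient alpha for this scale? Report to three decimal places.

Σσᵢ² = 0.61 + 1.88 + 1.64 + 0.59 + 0.72 + 2.50 = 7.94
Sum of distinct covariances = 3.48
total variance = Σσᵢ² + 2·Σcov = 7.94 + 2 × 3.48 = 14.90
α = (6/5)·(1 − 7.94/14.90) = 0.561

α = 0.561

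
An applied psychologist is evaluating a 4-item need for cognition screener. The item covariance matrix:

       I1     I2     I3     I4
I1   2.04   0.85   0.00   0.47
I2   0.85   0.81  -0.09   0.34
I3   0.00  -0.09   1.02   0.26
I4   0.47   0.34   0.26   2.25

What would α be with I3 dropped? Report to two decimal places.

Remaining items: I1, I2, I4 (k = 3).
ΣVar(i) = 2.04 + 0.81 + 2.25 = 5.10
Var(T) = 5.10 + 2 × 1.66 = 8.42
α (item deleted) = (3/2)·(1 − 5.10/8.42) = 0.59

α = 0.59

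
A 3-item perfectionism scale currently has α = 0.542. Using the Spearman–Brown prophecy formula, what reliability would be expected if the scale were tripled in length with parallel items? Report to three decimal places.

Length factor m = 3
α' = m·α / (1 + (m−1)·α)
   = 3 × 0.542 / (1 + (3 − 1) × 0.542)
   = 1.6260 / 2.0840 = 0.780

predicted reliability = 0.780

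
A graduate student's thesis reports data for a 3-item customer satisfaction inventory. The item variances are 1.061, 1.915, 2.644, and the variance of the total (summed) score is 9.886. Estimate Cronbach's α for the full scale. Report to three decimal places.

ΣVar(i) = 1.061 + 1.915 + 2.644 = 5.620
α = (k/(k−1))·(1 − ΣVar(i)/σ²_T) = (3/2)·(1 − 5.620/9.886) = 0.647

α = 0.647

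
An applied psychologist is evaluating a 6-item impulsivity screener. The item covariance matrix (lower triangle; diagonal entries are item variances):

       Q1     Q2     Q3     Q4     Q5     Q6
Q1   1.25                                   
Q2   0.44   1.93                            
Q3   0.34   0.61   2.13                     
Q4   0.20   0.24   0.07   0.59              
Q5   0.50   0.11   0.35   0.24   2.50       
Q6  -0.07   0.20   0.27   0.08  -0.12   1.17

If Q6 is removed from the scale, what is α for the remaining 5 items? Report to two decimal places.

α = 0.53

Remaining items: Q1, Q2, Q3, Q4, Q5 (k = 5).
Σσᵢ² = 1.25 + 1.93 + 2.13 + 0.59 + 2.50 = 8.40
total variance = 8.40 + 2 × 3.10 = 14.60
α (item deleted) = (5/4)·(1 − 8.40/14.60) = 0.53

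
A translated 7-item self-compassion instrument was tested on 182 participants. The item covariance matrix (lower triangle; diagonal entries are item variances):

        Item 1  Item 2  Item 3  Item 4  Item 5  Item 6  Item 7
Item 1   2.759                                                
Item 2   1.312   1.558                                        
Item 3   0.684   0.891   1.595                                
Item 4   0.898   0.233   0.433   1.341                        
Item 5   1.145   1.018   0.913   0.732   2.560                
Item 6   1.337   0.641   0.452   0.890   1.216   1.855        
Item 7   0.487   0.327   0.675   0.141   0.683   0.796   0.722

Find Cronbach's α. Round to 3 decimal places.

Cronbach's α = 0.840

ΣVar(i) = 2.759 + 1.558 + 1.595 + 1.341 + 2.560 + 1.855 + 0.722 = 12.390
Σ_{i<j} σ_ij = 15.904
Var(T) = 12.390 + 2 × 15.904 = 44.198
α = (k/(k−1))·(1 − ΣVar(i)/Var(T)) = (7/6)·(1 − 12.390/44.198) = 0.840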